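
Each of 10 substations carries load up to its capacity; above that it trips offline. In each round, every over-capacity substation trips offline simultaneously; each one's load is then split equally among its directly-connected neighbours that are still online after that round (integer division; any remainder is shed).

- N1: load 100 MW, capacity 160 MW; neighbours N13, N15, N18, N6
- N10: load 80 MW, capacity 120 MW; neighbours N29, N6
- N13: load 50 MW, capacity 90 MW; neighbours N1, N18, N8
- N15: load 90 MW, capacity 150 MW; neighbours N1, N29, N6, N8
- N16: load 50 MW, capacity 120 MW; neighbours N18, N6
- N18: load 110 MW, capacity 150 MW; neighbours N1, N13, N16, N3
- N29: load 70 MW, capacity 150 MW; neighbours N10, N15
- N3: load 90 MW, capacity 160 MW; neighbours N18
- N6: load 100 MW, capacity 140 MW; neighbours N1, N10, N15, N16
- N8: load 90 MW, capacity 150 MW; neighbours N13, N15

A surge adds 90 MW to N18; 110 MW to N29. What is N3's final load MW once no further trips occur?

Round 1 — N18 at 200 > 150; N29 at 180 > 150. N18, N29 trip offline.
  N18 sheds 200 MW to N1, N13, N16, N3: 50 each.
    N1: 100+50 = 150 ≤ 160
    N13: 50+50 = 100 > 90
    N16: 50+50 = 100 ≤ 120
    N3: 90+50 = 140 ≤ 160
  N29 sheds 180 MW to N10, N15: 90 each.
    N10: 80+90 = 170 > 120
    N15: 90+90 = 180 > 150
Round 2 — N10, N13, N15 trip offline.
  N10 sheds 170 MW to N6: 170 each.
    N6: 100+170 = 270 > 140
  N13 sheds 100 MW to N1, N8: 50 each.
    N1: 150+50 = 200 > 160
    N8: 90+50 = 140 ≤ 150
  N15 sheds 180 MW to N1, N6, N8: 60 each.
    N1: 200+60 = 260 > 160
    N6: 270+60 = 330 > 140
    N8: 140+60 = 200 > 150
Round 3 — N1, N6, N8 trip offline.
  N1 sheds 260 MW: no online neighbours, lost.
  N6 sheds 330 MW to N16: 330 each.
    N16: 100+330 = 430 > 120
  N8 sheds 200 MW: no online neighbours, lost.
Round 4 — N16 trips offline.
  N16 sheds 430 MW: no online neighbours, lost.
No further trips.

140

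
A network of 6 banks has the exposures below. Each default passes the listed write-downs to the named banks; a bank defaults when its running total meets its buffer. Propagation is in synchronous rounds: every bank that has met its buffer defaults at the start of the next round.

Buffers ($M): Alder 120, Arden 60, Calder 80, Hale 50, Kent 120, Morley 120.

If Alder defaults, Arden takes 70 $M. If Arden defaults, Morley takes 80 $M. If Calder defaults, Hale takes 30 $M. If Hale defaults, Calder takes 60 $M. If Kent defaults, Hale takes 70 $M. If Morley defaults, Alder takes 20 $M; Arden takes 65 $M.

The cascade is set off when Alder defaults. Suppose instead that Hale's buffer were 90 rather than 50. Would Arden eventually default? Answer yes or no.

yes

With Hale's buffer at 90:
Round 1 — Alder defaults (initial).
  Arden: +70 → 70 ≥ 60
Round 2 — Arden defaults.
  Morley: +80 → 80 < 120
No further defaults.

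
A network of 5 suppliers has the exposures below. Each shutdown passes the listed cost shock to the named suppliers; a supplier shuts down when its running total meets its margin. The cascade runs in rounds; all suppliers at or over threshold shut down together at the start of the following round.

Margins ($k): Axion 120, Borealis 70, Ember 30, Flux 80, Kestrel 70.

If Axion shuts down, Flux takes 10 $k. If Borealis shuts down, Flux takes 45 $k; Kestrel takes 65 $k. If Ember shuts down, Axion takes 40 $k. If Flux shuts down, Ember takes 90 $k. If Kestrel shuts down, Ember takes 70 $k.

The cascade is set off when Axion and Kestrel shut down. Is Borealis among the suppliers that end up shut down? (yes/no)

no

Round 1 — Axion, Kestrel shut down (initial).
  Ember: +70 → 70 ≥ 30
  Flux: +10 → 10 < 80
Round 2 — Ember shuts down.
No further shutdowns.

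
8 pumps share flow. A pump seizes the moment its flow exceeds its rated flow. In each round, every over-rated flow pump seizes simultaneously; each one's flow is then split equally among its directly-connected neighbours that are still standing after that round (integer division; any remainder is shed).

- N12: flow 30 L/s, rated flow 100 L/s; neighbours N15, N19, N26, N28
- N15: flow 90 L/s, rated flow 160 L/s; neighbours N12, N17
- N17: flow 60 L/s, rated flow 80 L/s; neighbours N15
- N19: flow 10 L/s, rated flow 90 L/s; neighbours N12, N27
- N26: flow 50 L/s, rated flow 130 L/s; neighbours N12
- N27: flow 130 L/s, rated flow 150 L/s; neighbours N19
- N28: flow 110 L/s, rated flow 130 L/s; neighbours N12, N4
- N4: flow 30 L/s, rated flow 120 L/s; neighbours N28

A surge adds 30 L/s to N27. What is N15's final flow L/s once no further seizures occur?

Round 1 — N27 at 160 > 150. N27 seizes.
  N27 sheds 160 L/s to N19: 160 each.
    N19: 10+160 = 170 > 90
Round 2 — N19 seizes.
  N19 sheds 170 L/s to N12: 170 each.
    N12: 30+170 = 200 > 100
Round 3 — N12 seizes.
  N12 sheds 200 L/s to N15, N26, N28: 66 each (2 lost).
    N15: 90+66 = 156 ≤ 160
    N26: 50+66 = 116 ≤ 130
    N28: 110+66 = 176 > 130
Round 4 — N28 seizes.
  N28 sheds 176 L/s to N4: 176 each.
    N4: 30+176 = 206 > 120
Round 5 — N4 seizes.
  N4 sheds 206 L/s: no online neighbours, lost.
No further seizures.

156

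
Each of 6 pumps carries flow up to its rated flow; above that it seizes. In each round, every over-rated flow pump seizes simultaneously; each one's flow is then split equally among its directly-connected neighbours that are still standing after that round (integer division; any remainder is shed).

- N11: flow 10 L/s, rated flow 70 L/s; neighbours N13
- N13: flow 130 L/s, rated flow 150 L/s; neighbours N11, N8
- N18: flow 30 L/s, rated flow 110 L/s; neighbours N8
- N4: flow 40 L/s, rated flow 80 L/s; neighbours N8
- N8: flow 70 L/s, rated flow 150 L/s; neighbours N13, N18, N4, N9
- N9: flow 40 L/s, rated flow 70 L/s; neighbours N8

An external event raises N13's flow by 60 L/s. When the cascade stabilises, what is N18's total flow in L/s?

85

Round 1 — N13 at 190 > 150. N13 seizes.
  N13 sheds 190 L/s to N11, N8: 95 each.
    N11: 10+95 = 105 > 70
    N8: 70+95 = 165 > 150
Round 2 — N11, N8 seize.
  N11 sheds 105 L/s: no online neighbours, lost.
  N8 sheds 165 L/s to N18, N4, N9: 55 each.
    N18: 30+55 = 85 ≤ 110
    N4: 40+55 = 95 > 80
    N9: 40+55 = 95 > 70
Round 3 — N4, N9 seize.
  N4 sheds 95 L/s: no online neighbours, lost.
  N9 sheds 95 L/s: no online neighbours, lost.
No further seizures.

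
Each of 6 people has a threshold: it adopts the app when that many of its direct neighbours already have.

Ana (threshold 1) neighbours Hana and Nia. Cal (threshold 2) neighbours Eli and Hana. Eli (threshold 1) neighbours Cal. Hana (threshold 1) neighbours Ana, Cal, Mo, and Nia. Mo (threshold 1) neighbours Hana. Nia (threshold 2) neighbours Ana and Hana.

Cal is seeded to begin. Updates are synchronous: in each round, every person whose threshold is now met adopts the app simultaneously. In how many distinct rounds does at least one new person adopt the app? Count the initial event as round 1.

4

Round 1 — Cal adopts the app (initial).
Round 2 — checking thresholds:
  Eli: 1 of 1 neighbours ≥ 1, adopts the app.
  Hana: 1 of 4 neighbours ≥ 1, adopts the app.
Round 3 — checking thresholds:
  Ana: 1 of 2 neighbours ≥ 1, adopts the app.
  Mo: 1 of 1 neighbours ≥ 1, adopts the app.
  Nia: 1 of 2 neighbours < 2, not yet.
Round 4 — checking thresholds:
  Nia: 2 of 2 neighbours ≥ 2, adopts the app.
Round 5 — no new adoptions; cascade stops.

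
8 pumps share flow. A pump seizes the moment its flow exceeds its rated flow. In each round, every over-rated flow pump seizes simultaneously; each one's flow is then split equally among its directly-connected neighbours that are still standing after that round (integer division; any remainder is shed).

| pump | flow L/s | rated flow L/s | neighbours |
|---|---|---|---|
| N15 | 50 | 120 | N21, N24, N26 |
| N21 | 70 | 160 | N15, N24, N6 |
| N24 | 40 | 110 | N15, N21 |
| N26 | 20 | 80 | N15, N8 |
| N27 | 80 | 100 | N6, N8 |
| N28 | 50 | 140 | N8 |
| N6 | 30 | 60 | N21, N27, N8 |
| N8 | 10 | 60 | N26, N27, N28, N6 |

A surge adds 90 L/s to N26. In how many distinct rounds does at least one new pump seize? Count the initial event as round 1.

Round 1 — N26 at 110 > 80. N26 seizes.
  N26 sheds 110 L/s to N15, N8: 55 each.
    N15: 50+55 = 105 ≤ 120
    N8: 10+55 = 65 > 60
Round 2 — N8 seizes.
  N8 sheds 65 L/s to N27, N28, N6: 21 each (2 lost).
    N27: 80+21 = 101 > 100
    N28: 50+21 = 71 ≤ 140
    N6: 30+21 = 51 ≤ 60
Round 3 — N27 seizes.
  N27 sheds 101 L/s to N6: 101 each.
    N6: 51+101 = 152 > 60
Round 4 — N6 seizes.
  N6 sheds 152 L/s to N21: 152 each.
    N21: 70+152 = 222 > 160
Round 5 — N21 seizes.
  N21 sheds 222 L/s to N15, N24: 111 each.
    N15: 105+111 = 216 > 120
    N24: 40+111 = 151 > 110
Round 6 — N15, N24 seize.
  N15 sheds 216 L/s: no online neighbours, lost.
  N24 sheds 151 L/s: no online neighbours, lost.
No further seizures.

6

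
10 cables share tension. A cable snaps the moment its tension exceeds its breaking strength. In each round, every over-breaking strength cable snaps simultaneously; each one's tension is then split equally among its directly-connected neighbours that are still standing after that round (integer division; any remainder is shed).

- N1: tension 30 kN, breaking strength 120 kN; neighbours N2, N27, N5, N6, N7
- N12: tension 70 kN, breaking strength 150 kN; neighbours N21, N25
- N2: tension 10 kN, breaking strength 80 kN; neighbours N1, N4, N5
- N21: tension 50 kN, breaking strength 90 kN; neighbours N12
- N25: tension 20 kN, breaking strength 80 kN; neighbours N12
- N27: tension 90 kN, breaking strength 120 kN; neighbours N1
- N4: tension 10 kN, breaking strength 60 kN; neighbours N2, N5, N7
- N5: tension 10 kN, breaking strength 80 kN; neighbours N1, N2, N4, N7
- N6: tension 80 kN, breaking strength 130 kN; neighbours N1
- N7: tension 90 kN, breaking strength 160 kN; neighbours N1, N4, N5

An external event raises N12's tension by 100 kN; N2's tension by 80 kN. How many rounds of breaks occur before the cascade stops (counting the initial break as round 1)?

Round 1 — N12 at 170 > 150; N2 at 90 > 80. N12, N2 snap.
  N12 sheds 170 kN to N21, N25: 85 each.
    N21: 50+85 = 135 > 90
    N25: 20+85 = 105 > 80
  N2 sheds 90 kN to N1, N4, N5: 30 each.
    N1: 30+30 = 60 ≤ 120
    N4: 10+30 = 40 ≤ 60
    N5: 10+30 = 40 ≤ 80
Round 2 — N21, N25 snap.
  N21 sheds 135 kN: no online neighbours, lost.
  N25 sheds 105 kN: no online neighbours, lost.
No further breaks.

2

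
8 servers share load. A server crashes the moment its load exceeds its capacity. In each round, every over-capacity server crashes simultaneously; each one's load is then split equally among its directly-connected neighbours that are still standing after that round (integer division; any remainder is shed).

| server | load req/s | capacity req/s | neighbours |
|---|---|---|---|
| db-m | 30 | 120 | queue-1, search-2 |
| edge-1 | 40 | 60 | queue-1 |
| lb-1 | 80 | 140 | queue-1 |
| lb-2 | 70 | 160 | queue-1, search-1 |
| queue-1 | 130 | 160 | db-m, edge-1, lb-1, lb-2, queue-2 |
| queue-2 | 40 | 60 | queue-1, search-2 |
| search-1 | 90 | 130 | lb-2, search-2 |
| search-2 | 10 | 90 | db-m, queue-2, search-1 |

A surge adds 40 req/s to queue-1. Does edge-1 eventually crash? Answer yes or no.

Round 1 — queue-1 at 170 > 160. queue-1 crashes.
  queue-1 sheds 170 req/s to db-m, edge-1, lb-1, lb-2, queue-2: 34 each.
    db-m: 30+34 = 64 ≤ 120
    edge-1: 40+34 = 74 > 60
    lb-1: 80+34 = 114 ≤ 140
    lb-2: 70+34 = 104 ≤ 160
    queue-2: 40+34 = 74 > 60
Round 2 — edge-1, queue-2 crash.
  edge-1 sheds 74 req/s: no online neighbours, lost.
  queue-2 sheds 74 req/s to search-2: 74 each.
    search-2: 10+74 = 84 ≤ 90
No further crashes.

yes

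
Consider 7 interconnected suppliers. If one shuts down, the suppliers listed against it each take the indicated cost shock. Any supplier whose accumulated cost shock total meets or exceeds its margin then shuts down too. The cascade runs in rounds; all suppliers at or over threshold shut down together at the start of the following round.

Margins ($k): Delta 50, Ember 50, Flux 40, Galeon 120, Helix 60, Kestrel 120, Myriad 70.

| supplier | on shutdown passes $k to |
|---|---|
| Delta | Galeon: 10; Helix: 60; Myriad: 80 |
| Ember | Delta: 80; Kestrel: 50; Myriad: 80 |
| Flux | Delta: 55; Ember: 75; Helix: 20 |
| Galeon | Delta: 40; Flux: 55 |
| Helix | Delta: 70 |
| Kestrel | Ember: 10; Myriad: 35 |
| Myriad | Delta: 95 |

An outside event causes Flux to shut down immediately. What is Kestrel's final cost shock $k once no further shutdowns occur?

50

Round 1 — Flux shuts down (initial).
  Delta: +55 → 55 ≥ 50
  Ember: +75 → 75 ≥ 50
  Helix: +20 → 20 < 60
Round 2 — Delta, Ember shut down.
  Galeon: +10 → 10 < 120
  Helix: +60 → 80 ≥ 60
  Kestrel: +50 → 50 < 120
  Myriad: +80+80 → 160 ≥ 70
Round 3 — Helix, Myriad shut down.
No further shutdowns.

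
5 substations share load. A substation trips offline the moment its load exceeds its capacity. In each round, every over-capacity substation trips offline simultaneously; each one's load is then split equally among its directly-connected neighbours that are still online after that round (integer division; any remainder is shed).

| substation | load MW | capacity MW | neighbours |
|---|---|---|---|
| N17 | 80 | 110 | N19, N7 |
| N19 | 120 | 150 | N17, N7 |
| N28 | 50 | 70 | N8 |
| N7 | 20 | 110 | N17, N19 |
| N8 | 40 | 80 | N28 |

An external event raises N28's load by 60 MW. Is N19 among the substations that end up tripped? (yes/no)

Round 1 — N28 at 110 > 70. N28 trips offline.
  N28 sheds 110 MW to N8: 110 each.
    N8: 40+110 = 150 > 80
Round 2 — N8 trips offline.
  N8 sheds 150 MW: no online neighbours, lost.
No further trips.

no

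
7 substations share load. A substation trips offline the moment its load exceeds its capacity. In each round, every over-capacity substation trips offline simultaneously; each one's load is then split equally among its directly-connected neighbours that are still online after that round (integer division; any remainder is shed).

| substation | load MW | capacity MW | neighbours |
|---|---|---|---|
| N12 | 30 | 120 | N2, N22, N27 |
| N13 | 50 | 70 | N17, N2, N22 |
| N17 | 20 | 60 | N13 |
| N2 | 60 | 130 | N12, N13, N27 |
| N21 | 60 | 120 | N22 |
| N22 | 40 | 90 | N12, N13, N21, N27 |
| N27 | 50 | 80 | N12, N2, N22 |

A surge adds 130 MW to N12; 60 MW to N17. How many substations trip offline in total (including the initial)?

7

Round 1 — N12 at 160 > 120; N17 at 80 > 60. N12, N17 trip offline.
  N12 sheds 160 MW to N2, N22, N27: 53 each (1 lost).
    N2: 60+53 = 113 ≤ 130
    N22: 40+53 = 93 > 90
    N27: 50+53 = 103 > 80
  N17 sheds 80 MW to N13: 80 each.
    N13: 50+80 = 130 > 70
Round 2 — N13, N22, N27 trip offline.
  N13 sheds 130 MW to N2: 130 each.
    N2: 113+130 = 243 > 130
  N22 sheds 93 MW to N21: 93 each.
    N21: 60+93 = 153 > 120
  N27 sheds 103 MW to N2: 103 each.
    N2: 243+103 = 346 > 130
Round 3 — N2, N21 trip offline.
  N2 sheds 346 MW: no online neighbours, lost.
  N21 sheds 153 MW: no online neighbours, lost.
No further trips.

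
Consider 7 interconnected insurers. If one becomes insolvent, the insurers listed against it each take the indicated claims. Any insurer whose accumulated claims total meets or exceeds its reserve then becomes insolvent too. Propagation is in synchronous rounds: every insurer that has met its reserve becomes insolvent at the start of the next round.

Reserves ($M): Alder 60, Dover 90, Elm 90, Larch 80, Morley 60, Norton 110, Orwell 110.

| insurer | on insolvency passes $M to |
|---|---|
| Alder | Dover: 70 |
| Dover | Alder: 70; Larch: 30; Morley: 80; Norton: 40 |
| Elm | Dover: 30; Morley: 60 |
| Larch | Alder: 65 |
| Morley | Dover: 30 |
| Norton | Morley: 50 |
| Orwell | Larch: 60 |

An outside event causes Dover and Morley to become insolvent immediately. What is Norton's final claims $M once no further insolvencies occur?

40

Round 1 — Dover, Morley become insolvent (initial).
  Alder: +70 → 70 ≥ 60
  Larch: +30 → 30 < 80
  Norton: +40 → 40 < 110
Round 2 — Alder becomes insolvent.
No further insolvencies.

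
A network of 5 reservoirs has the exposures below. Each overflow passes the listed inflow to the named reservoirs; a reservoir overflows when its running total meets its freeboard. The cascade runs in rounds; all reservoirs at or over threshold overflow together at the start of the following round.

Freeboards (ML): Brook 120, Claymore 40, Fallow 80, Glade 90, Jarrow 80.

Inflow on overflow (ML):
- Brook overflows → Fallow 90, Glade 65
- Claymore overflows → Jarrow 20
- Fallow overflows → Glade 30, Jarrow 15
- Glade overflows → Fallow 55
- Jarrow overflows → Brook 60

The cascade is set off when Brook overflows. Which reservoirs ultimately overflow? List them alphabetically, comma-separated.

Round 1 — Brook overflows (initial).
  Fallow: +90 → 90 ≥ 80
  Glade: +65 → 65 < 90
Round 2 — Fallow overflows.
  Glade: +30 → 95 ≥ 90
  Jarrow: +15 → 15 < 80
Round 3 — Glade overflows.
No further overflows.

Brook, Fallow, Glade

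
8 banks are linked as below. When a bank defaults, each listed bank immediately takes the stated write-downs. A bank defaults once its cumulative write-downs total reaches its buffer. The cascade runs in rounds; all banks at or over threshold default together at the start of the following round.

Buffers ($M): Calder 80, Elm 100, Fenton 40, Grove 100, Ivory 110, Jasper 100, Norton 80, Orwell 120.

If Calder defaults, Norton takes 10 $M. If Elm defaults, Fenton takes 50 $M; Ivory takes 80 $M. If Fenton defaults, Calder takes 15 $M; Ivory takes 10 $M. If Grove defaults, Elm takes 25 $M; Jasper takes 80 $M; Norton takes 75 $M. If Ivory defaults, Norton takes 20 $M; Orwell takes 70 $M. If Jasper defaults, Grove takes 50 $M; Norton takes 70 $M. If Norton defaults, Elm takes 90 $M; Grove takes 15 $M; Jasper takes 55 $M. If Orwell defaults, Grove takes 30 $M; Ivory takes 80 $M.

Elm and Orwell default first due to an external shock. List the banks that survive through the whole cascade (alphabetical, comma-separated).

Calder, Grove, Jasper, Norton

Round 1 — Elm, Orwell default (initial).
  Fenton: +50 → 50 ≥ 40
  Grove: +30 → 30 < 100
  Ivory: +80+80 → 160 ≥ 110
Round 2 — Fenton, Ivory default.
  Calder: +15 → 15 < 80
  Norton: +20 → 20 < 80
No further defaults.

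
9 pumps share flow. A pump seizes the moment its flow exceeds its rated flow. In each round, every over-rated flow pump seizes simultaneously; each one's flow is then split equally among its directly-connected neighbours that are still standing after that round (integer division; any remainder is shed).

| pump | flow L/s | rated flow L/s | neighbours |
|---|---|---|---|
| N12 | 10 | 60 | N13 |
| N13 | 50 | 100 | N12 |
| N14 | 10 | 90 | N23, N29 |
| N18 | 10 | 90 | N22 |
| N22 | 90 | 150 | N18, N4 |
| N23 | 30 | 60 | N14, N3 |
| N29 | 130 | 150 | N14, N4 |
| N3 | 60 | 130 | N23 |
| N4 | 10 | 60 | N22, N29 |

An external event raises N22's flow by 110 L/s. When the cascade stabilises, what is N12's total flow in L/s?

Round 1 — N22 at 200 > 150. N22 seizes.
  N22 sheds 200 L/s to N18, N4: 100 each.
    N18: 10+100 = 110 > 90
    N4: 10+100 = 110 > 60
Round 2 — N18, N4 seize.
  N18 sheds 110 L/s: no online neighbours, lost.
  N4 sheds 110 L/s to N29: 110 each.
    N29: 130+110 = 240 > 150
Round 3 — N29 seizes.
  N29 sheds 240 L/s to N14: 240 each.
    N14: 10+240 = 250 > 90
Round 4 — N14 seizes.
  N14 sheds 250 L/s to N23: 250 each.
    N23: 30+250 = 280 > 60
Round 5 — N23 seizes.
  N23 sheds 280 L/s to N3: 280 each.
    N3: 60+280 = 340 > 130
Round 6 — N3 seizes.
  N3 sheds 340 L/s: no online neighbours, lost.
No further seizures.

10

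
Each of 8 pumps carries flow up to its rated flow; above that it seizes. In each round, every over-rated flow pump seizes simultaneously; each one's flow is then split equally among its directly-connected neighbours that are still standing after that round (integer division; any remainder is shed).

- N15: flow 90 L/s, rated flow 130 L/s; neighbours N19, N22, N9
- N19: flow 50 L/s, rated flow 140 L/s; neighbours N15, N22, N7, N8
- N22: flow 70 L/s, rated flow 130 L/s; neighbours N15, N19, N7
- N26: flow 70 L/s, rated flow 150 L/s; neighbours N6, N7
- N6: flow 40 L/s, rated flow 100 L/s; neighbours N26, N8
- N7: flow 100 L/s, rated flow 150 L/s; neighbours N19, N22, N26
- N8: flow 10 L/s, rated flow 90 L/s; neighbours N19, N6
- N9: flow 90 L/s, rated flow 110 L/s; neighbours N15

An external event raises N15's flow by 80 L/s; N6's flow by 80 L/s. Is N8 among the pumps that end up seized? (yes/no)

Round 1 — N15 at 170 > 130; N6 at 120 > 100. N15, N6 seize.
  N15 sheds 170 L/s to N19, N22, N9: 56 each (2 lost).
    N19: 50+56 = 106 ≤ 140
    N22: 70+56 = 126 ≤ 130
    N9: 90+56 = 146 > 110
  N6 sheds 120 L/s to N26, N8: 60 each.
    N26: 70+60 = 130 ≤ 150
    N8: 10+60 = 70 ≤ 90
Round 2 — N9 seizes.
  N9 sheds 146 L/s: no online neighbours, lost.
No further seizures.

no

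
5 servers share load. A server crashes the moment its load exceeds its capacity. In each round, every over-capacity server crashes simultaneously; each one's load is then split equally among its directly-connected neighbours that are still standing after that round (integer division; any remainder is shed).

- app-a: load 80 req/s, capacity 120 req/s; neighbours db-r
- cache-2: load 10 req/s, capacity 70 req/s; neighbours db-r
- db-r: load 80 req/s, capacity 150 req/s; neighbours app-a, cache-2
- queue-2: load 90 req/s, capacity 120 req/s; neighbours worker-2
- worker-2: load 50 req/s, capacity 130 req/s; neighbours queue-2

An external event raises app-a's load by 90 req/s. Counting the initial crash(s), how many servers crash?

3

Round 1 — app-a at 170 > 120. app-a crashes.
  app-a sheds 170 req/s to db-r: 170 each.
    db-r: 80+170 = 250 > 150
Round 2 — db-r crashes.
  db-r sheds 250 req/s to cache-2: 250 each.
    cache-2: 10+250 = 260 > 70
Round 3 — cache-2 crashes.
  cache-2 sheds 260 req/s: no online neighbours, lost.
No further crashes.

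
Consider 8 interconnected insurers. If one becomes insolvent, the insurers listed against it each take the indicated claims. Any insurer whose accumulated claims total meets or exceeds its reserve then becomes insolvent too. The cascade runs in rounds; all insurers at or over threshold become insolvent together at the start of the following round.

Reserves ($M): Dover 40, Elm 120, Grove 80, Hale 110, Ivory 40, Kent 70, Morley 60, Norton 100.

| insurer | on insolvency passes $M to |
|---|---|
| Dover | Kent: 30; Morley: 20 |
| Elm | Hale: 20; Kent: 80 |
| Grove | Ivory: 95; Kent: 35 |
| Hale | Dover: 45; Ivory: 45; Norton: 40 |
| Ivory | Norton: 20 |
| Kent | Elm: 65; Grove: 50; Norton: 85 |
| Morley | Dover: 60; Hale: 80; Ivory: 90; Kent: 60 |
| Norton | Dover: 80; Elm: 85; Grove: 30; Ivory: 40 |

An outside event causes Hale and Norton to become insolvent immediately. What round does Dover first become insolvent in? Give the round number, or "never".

Round 1 — Hale, Norton become insolvent (initial).
  Dover: +45+80 → 125 ≥ 40
  Elm: +85 → 85 < 120
  Grove: +30 → 30 < 80
  Ivory: +45+40 → 85 ≥ 40
Round 2 — Dover, Ivory become insolvent.
  Kent: +30 → 30 < 70
  Morley: +20 → 20 < 60
No further insolvencies.

2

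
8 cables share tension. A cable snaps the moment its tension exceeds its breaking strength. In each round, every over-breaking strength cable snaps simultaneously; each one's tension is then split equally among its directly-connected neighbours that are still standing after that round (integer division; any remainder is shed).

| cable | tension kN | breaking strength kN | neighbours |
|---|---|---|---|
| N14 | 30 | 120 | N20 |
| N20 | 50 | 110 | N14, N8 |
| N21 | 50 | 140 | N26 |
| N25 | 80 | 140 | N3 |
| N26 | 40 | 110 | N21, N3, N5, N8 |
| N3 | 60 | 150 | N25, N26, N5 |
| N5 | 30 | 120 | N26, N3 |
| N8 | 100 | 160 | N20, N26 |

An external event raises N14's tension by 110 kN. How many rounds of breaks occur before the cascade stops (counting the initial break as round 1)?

6

Round 1 — N14 at 140 > 120. N14 snaps.
  N14 sheds 140 kN to N20: 140 each.
    N20: 50+140 = 190 > 110
Round 2 — N20 snaps.
  N20 sheds 190 kN to N8: 190 each.
    N8: 100+190 = 290 > 160
Round 3 — N8 snaps.
  N8 sheds 290 kN to N26: 290 each.
    N26: 40+290 = 330 > 110
Round 4 — N26 snaps.
  N26 sheds 330 kN to N21, N3, N5: 110 each.
    N21: 50+110 = 160 > 140
    N3: 60+110 = 170 > 150
    N5: 30+110 = 140 > 120
Round 5 — N21, N3, N5 snap.
  N21 sheds 160 kN: no online neighbours, lost.
  N3 sheds 170 kN to N25: 170 each.
    N25: 80+170 = 250 > 140
  N5 sheds 140 kN: no online neighbours, lost.
Round 6 — N25 snaps.
  N25 sheds 250 kN: no online neighbours, lost.
No further breaks.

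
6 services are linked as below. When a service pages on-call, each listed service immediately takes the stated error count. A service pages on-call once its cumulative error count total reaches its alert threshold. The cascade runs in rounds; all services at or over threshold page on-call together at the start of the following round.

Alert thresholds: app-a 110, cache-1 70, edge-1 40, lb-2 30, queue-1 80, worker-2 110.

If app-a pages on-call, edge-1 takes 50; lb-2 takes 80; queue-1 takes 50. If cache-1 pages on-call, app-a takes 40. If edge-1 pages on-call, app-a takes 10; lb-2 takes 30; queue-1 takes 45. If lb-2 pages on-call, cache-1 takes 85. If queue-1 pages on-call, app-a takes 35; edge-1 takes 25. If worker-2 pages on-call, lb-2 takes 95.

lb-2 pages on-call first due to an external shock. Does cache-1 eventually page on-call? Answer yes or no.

yes

Round 1 — lb-2 pages on-call (initial).
  cache-1: +85 → 85 ≥ 70
Round 2 — cache-1 pages on-call.
  app-a: +40 → 40 < 110
No further pages.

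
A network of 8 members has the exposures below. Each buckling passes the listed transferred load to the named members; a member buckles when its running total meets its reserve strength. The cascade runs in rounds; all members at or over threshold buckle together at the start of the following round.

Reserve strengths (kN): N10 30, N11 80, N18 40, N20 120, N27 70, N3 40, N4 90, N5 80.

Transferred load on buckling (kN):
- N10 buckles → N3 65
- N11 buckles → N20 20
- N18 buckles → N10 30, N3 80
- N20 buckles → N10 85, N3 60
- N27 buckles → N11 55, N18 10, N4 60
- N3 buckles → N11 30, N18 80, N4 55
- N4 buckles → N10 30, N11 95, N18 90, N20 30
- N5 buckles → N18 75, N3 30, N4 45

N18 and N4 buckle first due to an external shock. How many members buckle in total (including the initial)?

5

Round 1 — N18, N4 buckle (initial).
  N10: +30+30 → 60 ≥ 30
  N11: +95 → 95 ≥ 80
  N20: +30 → 30 < 120
  N3: +80 → 80 ≥ 40
Round 2 — N10, N11, N3 buckle.
  N20: +20 → 50 < 120
No further bucklings.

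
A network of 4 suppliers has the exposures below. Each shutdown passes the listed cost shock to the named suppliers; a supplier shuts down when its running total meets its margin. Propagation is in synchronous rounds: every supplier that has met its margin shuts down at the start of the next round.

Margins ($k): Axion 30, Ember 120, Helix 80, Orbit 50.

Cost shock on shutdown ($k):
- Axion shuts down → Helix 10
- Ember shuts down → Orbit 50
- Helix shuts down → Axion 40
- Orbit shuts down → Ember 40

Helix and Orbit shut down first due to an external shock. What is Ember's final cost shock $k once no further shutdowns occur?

40

Round 1 — Helix, Orbit shut down (initial).
  Axion: +40 → 40 ≥ 30
  Ember: +40 → 40 < 120
Round 2 — Axion shuts down.
No further shutdowns.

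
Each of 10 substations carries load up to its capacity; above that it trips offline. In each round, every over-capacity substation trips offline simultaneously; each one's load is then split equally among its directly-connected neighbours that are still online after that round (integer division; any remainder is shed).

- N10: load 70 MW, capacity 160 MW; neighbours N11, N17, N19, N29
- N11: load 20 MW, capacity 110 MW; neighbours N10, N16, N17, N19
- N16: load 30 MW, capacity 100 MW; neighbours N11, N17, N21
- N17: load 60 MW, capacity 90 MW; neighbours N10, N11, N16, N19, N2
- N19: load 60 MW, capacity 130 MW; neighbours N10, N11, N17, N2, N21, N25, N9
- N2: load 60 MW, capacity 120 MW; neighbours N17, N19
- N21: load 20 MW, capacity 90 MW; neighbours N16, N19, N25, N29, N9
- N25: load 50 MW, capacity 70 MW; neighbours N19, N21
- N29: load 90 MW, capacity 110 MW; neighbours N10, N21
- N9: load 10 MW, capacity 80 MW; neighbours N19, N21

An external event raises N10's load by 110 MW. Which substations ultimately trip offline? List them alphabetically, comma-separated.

Round 1 — N10 at 180 > 160. N10 trips offline.
  N10 sheds 180 MW to N11, N17, N19, N29: 45 each.
    N11: 20+45 = 65 ≤ 110
    N17: 60+45 = 105 > 90
    N19: 60+45 = 105 ≤ 130
    N29: 90+45 = 135 > 110
Round 2 — N17, N29 trip offline.
  N17 sheds 105 MW to N11, N16, N19, N2: 26 each (1 lost).
    N11: 65+26 = 91 ≤ 110
    N16: 30+26 = 56 ≤ 100
    N19: 105+26 = 131 > 130
    N2: 60+26 = 86 ≤ 120
  N29 sheds 135 MW to N21: 135 each.
    N21: 20+135 = 155 > 90
Round 3 — N19, N21 trip offline.
  N19 sheds 131 MW to N11, N2, N25, N9: 32 each (3 lost).
    N11: 91+32 = 123 > 110
    N2: 86+32 = 118 ≤ 120
    N25: 50+32 = 82 > 70
    N9: 10+32 = 42 ≤ 80
  N21 sheds 155 MW to N16, N25, N9: 51 each (2 lost).
    N16: 56+51 = 107 > 100
    N25: 82+51 = 133 > 70
    N9: 42+51 = 93 > 80
Round 4 — N11, N16, N25, N9 trip offline.
  N11 sheds 123 MW: no online neighbours, lost.
  N16 sheds 107 MW: no online neighbours, lost.
  N25 sheds 133 MW: no online neighbours, lost.
  N9 sheds 93 MW: no online neighbours, lost.
No further trips.

N10, N11, N16, N17, N19, N21, N25, N29, N9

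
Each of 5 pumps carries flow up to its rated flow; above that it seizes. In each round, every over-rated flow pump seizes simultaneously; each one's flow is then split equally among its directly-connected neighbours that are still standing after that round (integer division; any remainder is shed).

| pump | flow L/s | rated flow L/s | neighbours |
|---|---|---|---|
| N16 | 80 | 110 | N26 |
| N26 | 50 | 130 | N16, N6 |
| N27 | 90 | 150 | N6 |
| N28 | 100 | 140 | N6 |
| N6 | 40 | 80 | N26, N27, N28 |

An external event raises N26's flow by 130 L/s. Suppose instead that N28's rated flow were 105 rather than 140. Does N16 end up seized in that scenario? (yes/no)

With N28's rated flow at 105:
Round 1 — N26 at 180 > 130. N26 seizes.
  N26 sheds 180 L/s to N16, N6: 90 each.
    N16: 80+90 = 170 > 110
    N6: 40+90 = 130 > 80
Round 2 — N16, N6 seize.
  N16 sheds 170 L/s: no online neighbours, lost.
  N6 sheds 130 L/s to N27, N28: 65 each.
    N27: 90+65 = 155 > 150
    N28: 100+65 = 165 > 105
Round 3 — N27, N28 seize.
  N27 sheds 155 L/s: no online neighbours, lost.
  N28 sheds 165 L/s: no online neighbours, lost.
No further seizures.

yes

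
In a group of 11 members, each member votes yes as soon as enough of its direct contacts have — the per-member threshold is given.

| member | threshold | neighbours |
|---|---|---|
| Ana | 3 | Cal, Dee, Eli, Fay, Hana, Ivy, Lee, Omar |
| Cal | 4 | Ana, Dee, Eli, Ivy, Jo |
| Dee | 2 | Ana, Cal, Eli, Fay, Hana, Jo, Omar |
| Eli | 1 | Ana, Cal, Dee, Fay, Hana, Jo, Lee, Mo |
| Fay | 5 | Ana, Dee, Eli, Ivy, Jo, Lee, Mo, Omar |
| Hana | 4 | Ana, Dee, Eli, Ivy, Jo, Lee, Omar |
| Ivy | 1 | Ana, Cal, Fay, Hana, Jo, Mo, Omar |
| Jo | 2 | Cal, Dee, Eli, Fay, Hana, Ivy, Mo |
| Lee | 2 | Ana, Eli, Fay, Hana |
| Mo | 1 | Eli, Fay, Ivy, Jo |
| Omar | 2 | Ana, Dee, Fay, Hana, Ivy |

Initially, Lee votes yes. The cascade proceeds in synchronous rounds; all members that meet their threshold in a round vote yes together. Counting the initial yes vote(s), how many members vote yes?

Round 1 — Lee votes yes (initial).
Round 2 — checking thresholds:
  Ana: 1 of 8 neighbours < 3, below threshold.
  Eli: 1 of 8 neighbours ≥ 1, votes yes.
  Fay: 1 of 8 neighbours < 5, below threshold.
  Hana: 1 of 7 neighbours < 4, below threshold.
Round 3 — checking thresholds:
  Ana: 2 of 8 neighbours < 3, below threshold.
  Cal: 1 of 5 neighbours < 4, below threshold.
  Dee: 1 of 7 neighbours < 2, below threshold.
  Fay: 2 of 8 neighbours < 5, below threshold.
  Hana: 2 of 7 neighbours < 4, below threshold.
  Jo: 1 of 7 neighbours < 2, below threshold.
  Mo: 1 of 4 neighbours ≥ 1, votes yes.
Round 4 — checking thresholds:
  Ana: 2 of 8 neighbours < 3, below threshold.
  Cal: 1 of 5 neighbours < 4, below threshold.
  Dee: 1 of 7 neighbours < 2, below threshold.
  Fay: 3 of 8 neighbours < 5, below threshold.
  Hana: 2 of 7 neighbours < 4, below threshold.
  Ivy: 1 of 7 neighbours ≥ 1, votes yes.
  Jo: 2 of 7 neighbours ≥ 2, votes yes.
Round 5 — checking thresholds:
  Ana: 3 of 8 neighbours ≥ 3, votes yes.
  Cal: 3 of 5 neighbours < 4, below threshold.
  Dee: 2 of 7 neighbours ≥ 2, votes yes.
  Fay: 5 of 8 neighbours ≥ 5, votes yes.
  Hana: 4 of 7 neighbours ≥ 4, votes yes.
  Omar: 1 of 5 neighbours < 2, below threshold.
Round 6 — checking thresholds:
  Cal: 5 of 5 neighbours ≥ 4, votes yes.
  Omar: 5 of 5 neighbours ≥ 2, votes yes.
Round 7 — no new yes votes; cascade stops.

11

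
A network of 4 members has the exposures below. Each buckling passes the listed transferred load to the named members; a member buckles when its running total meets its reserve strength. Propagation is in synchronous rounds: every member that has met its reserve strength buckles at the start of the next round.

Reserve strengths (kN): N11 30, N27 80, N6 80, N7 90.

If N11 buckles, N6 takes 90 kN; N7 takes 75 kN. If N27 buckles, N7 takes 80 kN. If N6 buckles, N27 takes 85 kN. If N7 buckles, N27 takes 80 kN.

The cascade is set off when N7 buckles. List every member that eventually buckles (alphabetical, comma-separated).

N27, N7

Round 1 — N7 buckles (initial).
  N27: +80 → 80 ≥ 80
Round 2 — N27 buckles.
No further bucklings.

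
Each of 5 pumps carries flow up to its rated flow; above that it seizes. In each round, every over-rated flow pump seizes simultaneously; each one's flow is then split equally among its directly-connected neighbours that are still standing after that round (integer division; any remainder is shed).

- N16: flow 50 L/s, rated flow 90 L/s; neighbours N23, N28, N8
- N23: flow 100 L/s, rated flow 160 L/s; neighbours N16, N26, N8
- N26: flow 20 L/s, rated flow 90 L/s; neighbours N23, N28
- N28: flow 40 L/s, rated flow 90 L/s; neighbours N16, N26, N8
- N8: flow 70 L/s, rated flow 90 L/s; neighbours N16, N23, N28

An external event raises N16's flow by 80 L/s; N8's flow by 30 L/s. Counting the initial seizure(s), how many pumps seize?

5

Round 1 — N16 at 130 > 90; N8 at 100 > 90. N16, N8 seize.
  N16 sheds 130 L/s to N23, N28: 65 each.
    N23: 100+65 = 165 > 160
    N28: 40+65 = 105 > 90
  N8 sheds 100 L/s to N23, N28: 50 each.
    N23: 165+50 = 215 > 160
    N28: 105+50 = 155 > 90
Round 2 — N23, N28 seize.
  N23 sheds 215 L/s to N26: 215 each.
    N26: 20+215 = 235 > 90
  N28 sheds 155 L/s to N26: 155 each.
    N26: 235+155 = 390 > 90
Round 3 — N26 seizes.
  N26 sheds 390 L/s: no online neighbours, lost.
No further seizures.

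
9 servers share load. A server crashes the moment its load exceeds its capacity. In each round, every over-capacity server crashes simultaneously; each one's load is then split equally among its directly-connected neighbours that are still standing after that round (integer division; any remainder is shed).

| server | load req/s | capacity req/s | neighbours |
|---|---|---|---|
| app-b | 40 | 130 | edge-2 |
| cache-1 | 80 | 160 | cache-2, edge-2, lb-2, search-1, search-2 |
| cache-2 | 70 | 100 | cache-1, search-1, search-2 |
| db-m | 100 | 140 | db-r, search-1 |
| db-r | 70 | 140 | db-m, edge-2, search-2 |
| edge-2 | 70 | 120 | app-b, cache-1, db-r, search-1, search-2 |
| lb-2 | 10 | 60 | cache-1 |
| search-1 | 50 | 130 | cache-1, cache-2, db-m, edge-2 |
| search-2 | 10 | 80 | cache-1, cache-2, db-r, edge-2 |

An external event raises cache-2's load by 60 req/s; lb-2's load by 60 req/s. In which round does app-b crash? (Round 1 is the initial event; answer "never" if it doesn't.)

Round 1 — cache-2 at 130 > 100; lb-2 at 70 > 60. cache-2, lb-2 crash.
  cache-2 sheds 130 req/s to cache-1, search-1, search-2: 43 each (1 lost).
    cache-1: 80+43 = 123 ≤ 160
    search-1: 50+43 = 93 ≤ 130
    search-2: 10+43 = 53 ≤ 80
  lb-2 sheds 70 req/s to cache-1: 70 each.
    cache-1: 123+70 = 193 > 160
Round 2 — cache-1 crashes.
  cache-1 sheds 193 req/s to edge-2, search-1, search-2: 64 each (1 lost).
    edge-2: 70+64 = 134 > 120
    search-1: 93+64 = 157 > 130
    search-2: 53+64 = 117 > 80
Round 3 — edge-2, search-1, search-2 crash.
  edge-2 sheds 134 req/s to app-b, db-r: 67 each.
    app-b: 40+67 = 107 ≤ 130
    db-r: 70+67 = 137 ≤ 140
  search-1 sheds 157 req/s to db-m: 157 each.
    db-m: 100+157 = 257 > 140
  search-2 sheds 117 req/s to db-r: 117 each.
    db-r: 137+117 = 254 > 140
Round 4 — db-m, db-r crash.
  db-m sheds 257 req/s: no online neighbours, lost.
  db-r sheds 254 req/s: no online neighbours, lost.
No further crashes.

never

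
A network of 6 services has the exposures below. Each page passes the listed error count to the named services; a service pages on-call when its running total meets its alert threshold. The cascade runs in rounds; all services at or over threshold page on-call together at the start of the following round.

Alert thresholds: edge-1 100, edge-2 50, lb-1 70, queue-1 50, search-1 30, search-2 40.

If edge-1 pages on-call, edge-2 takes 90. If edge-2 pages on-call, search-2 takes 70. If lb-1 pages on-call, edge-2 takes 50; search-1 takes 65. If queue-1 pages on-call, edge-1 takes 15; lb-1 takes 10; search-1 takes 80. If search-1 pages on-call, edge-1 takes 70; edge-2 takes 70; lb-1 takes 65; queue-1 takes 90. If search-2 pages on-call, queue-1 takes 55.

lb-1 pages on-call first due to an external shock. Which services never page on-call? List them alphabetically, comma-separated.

edge-1

Round 1 — lb-1 pages on-call (initial).
  edge-2: +50 → 50 ≥ 50
  search-1: +65 → 65 ≥ 30
Round 2 — edge-2, search-1 page on-call.
  edge-1: +70 → 70 < 100
  queue-1: +90 → 90 ≥ 50
  search-2: +70 → 70 ≥ 40
Round 3 — queue-1, search-2 page on-call.
  edge-1: +15 → 85 < 100
No further pages.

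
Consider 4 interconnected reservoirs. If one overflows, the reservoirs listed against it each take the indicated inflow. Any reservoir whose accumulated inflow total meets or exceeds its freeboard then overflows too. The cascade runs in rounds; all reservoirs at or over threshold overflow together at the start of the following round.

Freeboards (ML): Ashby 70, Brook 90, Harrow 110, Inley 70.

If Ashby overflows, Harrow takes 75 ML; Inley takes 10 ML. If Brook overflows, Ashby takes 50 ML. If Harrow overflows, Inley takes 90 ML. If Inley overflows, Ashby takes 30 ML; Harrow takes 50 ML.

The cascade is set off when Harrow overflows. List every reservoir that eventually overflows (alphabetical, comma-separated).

Round 1 — Harrow overflows (initial).
  Inley: +90 → 90 ≥ 70
Round 2 — Inley overflows.
  Ashby: +30 → 30 < 70
No further overflows.

Harrow, Inley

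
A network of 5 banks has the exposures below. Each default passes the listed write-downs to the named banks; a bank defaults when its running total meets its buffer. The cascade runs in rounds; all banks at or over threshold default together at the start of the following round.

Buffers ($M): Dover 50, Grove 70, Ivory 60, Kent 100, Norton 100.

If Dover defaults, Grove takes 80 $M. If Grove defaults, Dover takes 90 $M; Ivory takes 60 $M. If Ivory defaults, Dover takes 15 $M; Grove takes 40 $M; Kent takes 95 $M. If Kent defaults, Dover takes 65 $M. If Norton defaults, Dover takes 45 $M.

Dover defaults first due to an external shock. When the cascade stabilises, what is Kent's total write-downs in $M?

95

Round 1 — Dover defaults (initial).
  Grove: +80 → 80 ≥ 70
Round 2 — Grove defaults.
  Ivory: +60 → 60 ≥ 60
Round 3 — Ivory defaults.
  Kent: +95 → 95 < 100
No further defaults.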